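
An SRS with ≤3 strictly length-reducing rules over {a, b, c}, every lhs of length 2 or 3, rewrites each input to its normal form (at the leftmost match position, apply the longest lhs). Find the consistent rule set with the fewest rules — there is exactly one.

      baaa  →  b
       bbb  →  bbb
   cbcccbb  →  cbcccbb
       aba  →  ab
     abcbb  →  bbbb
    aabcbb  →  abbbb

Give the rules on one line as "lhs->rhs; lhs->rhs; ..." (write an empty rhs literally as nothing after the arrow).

abc->bb; ba->b

  | baaa => baa => ba => b
  | bbb
  | cbcccbb
  | aba => ab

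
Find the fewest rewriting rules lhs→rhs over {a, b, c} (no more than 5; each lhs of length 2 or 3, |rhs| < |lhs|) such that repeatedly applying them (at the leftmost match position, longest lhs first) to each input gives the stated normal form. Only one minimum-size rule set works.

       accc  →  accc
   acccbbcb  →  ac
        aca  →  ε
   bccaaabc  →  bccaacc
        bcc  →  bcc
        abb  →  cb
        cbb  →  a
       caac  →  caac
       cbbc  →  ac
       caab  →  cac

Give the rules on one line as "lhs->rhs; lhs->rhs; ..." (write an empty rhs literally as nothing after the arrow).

  | accc
  | acccbbcb => accbcb => accb => ac
  | aca => ε
  | bccaaabc => bccaacc

ab->c; aca->; cbb->a; ccb->c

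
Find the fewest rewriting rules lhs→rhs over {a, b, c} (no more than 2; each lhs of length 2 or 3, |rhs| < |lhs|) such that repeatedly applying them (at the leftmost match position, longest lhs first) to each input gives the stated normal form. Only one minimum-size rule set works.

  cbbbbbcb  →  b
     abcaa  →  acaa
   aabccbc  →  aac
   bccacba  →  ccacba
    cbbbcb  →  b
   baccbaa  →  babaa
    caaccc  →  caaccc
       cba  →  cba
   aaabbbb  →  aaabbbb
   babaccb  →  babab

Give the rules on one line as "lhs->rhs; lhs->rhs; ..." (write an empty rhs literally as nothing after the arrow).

  | cbbbbbcb => cbbbbcb => cbbbcb => cbbcb => cbcb => ccb => b
  | abcaa => acaa
  | aabccbc => aaccbc => aabc => aac
  | bccacba => ccacba

bc->c; ccb->b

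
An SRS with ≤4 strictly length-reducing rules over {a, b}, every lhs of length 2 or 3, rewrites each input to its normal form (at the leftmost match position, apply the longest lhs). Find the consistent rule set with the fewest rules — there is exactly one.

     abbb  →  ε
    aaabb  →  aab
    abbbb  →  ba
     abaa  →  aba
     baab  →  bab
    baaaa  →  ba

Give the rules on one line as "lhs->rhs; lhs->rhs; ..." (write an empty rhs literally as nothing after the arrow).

  | abbb => bb => ε
  | aaabb => aab
  | abbbb => bbb => ba
  | abaa => aba

abb->b; baa->ba; bb->; bbb->ba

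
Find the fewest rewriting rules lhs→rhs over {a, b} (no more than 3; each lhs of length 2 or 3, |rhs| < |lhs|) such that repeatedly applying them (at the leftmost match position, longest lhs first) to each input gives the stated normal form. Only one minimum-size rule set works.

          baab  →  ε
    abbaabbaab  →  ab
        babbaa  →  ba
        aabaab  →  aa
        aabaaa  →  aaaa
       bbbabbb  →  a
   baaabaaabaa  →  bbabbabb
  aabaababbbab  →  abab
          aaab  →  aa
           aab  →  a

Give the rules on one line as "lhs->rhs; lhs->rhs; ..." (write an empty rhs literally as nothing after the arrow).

  | baab => bbb => ε
  | abbaabbaab => abbbbbaab => abbaab => abbbb => ab
  | babbaa => babbb => ba
  | aabaab => aaab => aa

aab->a; baa->bb; bbb->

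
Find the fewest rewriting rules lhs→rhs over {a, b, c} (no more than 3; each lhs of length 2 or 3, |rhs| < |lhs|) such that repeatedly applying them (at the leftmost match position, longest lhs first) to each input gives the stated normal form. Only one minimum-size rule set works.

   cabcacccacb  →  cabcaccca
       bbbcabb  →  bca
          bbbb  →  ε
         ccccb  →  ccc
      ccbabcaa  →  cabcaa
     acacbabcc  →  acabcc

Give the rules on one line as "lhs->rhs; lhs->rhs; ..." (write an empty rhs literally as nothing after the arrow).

  | cabcacccacb => cabcaccca
  | bbbcabb => bcabb => bca
  | bbbb => bb => ε
  | ccccb => ccc

aab->ab; bb->; cb->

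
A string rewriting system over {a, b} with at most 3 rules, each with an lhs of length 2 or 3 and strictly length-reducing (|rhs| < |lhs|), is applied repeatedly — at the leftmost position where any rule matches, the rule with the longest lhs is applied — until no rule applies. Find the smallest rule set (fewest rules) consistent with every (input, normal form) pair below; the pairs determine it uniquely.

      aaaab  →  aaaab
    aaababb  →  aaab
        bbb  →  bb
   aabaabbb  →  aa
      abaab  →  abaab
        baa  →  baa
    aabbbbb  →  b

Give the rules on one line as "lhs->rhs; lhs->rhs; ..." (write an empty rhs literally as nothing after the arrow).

  | aaaab
  | aaababb => aaab
  | bbb => bb
  | aabaabbb => aabab => aa

abb->; bab->; bbb->bb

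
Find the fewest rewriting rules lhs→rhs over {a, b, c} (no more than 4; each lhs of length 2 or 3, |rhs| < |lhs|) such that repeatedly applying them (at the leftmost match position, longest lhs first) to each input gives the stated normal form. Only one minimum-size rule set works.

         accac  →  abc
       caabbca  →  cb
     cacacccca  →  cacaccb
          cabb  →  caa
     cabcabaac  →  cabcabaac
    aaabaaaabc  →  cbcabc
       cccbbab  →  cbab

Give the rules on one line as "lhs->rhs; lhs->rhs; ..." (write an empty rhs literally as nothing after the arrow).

aaa->c; bb->a; cca->b

  | accac => abc
  | caabbca => caaaca => ccca => cb
  | cacacccca => cacaccb
  | cabb => caa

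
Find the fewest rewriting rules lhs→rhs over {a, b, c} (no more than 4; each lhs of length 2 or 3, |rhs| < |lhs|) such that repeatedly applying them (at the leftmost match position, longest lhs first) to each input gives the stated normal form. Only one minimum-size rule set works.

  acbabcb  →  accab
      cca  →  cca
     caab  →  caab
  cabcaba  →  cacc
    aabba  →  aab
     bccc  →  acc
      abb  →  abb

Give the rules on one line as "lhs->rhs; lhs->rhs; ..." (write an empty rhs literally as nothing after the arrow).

abc->ab; ba->c; bc->a

  | acbabcb => accbcb => accab
  | cca
  | caab
  | cabcaba => cababa => cacba => cacc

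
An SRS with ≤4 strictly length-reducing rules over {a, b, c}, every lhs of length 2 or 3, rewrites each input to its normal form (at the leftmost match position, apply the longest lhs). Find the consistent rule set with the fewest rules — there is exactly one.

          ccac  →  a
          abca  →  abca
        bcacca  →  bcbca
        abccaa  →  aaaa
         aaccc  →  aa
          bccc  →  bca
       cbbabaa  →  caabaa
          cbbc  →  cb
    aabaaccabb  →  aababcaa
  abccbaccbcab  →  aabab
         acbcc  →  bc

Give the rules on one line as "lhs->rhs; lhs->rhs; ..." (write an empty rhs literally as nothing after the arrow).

  | ccac => bac => bb => a
  | abca
  | bcacca => bcbca
  | abccaa => abbaa => aaaa

ac->b; bb->a; cc->b; ccc->ca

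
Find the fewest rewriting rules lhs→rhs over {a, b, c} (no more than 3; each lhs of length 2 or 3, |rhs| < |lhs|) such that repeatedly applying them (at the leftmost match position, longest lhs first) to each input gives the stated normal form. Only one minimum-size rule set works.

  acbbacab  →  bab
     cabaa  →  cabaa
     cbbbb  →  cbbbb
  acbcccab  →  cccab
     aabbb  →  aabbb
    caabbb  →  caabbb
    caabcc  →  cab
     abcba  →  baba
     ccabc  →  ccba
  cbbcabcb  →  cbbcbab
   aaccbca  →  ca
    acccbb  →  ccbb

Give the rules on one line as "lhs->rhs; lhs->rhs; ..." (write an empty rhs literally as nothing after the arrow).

abc->ba; ac->; acb->

  | acbbacab => bacab => bab
  | cabaa
  | cbbbb
  | acbcccab => cccab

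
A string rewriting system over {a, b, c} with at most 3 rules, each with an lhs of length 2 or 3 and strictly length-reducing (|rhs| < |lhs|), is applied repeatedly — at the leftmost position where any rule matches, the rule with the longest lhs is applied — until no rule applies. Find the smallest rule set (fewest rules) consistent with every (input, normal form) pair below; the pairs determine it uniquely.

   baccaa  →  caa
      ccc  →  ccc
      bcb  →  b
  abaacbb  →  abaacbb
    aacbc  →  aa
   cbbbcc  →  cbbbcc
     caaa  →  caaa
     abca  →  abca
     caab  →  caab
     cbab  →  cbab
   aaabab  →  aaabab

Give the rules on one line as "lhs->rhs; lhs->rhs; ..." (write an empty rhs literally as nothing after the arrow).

bac->; bcb->b; cbc->

  | baccaa => caa
  | ccc
  | bcb => b
  | abaacbb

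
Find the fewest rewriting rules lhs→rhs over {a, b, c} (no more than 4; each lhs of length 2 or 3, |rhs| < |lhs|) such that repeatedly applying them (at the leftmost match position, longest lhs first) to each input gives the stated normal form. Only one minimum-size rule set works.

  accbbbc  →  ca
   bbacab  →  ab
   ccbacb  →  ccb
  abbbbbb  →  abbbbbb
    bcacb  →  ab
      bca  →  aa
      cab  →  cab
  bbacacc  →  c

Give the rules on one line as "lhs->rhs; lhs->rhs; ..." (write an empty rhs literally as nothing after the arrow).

ac->; ba->a; bc->a

  | accbbbc => cbbbc => cbba => cba => ca
  | bbacab => bacab => acab => ab
  | ccbacb => ccacb => ccb
  | abbbbbb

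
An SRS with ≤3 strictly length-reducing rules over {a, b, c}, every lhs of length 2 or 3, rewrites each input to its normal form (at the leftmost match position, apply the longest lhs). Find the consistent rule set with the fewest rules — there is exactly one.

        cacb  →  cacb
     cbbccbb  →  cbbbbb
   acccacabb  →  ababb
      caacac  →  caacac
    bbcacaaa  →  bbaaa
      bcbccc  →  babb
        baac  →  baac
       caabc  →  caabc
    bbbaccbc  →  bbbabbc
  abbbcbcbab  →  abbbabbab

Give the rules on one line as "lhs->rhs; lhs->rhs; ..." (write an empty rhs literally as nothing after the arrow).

bca->c; cbc->ab; cc->b

  | cacb
  | cbbccbb => cbbbbb
  | acccacabb => abcacabb => accabb => ababb
  | caacac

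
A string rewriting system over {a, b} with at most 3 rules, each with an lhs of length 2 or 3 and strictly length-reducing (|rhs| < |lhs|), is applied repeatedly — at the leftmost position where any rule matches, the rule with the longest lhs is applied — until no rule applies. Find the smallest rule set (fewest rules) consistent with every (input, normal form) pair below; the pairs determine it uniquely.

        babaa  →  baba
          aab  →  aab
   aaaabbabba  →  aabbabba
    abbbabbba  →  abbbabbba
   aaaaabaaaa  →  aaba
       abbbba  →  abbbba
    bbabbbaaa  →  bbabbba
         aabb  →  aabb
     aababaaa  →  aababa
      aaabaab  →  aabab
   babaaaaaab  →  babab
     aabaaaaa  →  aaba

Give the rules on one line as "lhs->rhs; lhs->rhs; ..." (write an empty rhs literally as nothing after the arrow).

aaa->aa; baa->ba

  | babaa => baba
  | aab
  | aaaabbabba => aaabbabba => aabbabba
  | abbbabbba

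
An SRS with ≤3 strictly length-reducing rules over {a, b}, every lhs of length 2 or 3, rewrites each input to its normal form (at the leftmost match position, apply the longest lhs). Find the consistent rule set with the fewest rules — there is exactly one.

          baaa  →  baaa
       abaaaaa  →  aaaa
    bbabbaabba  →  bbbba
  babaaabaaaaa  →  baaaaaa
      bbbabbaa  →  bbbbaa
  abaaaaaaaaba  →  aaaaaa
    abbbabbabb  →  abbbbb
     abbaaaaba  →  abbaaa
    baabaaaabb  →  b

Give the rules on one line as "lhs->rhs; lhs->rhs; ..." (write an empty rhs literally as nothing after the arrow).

aab->; aba->; bab->b

  | baaa
  | abaaaaa => aaaa
  | bbabbaabba => bbbaabba => bbbba
  | babaaabaaaaa => baaabaaaaa => baaaaaa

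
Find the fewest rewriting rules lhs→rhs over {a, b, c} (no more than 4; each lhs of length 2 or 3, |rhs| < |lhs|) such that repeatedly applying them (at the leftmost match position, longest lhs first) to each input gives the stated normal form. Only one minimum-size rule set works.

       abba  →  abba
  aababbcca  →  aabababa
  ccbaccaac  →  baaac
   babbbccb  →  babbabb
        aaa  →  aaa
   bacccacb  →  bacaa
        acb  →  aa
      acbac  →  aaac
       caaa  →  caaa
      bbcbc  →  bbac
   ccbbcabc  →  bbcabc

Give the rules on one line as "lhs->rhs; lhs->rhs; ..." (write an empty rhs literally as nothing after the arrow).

  | abba
  | aababbcca => aabababa
  | ccbaccaac => baccaac => baaac
  | babbbccb => babbabb

bcc->ab; cb->a; cc->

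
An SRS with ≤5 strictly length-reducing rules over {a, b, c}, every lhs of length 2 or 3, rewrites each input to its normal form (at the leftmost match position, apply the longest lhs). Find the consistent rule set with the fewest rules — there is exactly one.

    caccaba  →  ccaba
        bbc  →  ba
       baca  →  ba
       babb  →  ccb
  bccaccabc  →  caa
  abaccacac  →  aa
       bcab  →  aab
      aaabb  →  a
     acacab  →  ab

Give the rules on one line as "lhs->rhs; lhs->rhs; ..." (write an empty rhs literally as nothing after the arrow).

abb->c; ac->; bab->cc; bc->a

  | caccaba => ccaba
  | bbc => ba
  | baca => ba
  | babb => ccb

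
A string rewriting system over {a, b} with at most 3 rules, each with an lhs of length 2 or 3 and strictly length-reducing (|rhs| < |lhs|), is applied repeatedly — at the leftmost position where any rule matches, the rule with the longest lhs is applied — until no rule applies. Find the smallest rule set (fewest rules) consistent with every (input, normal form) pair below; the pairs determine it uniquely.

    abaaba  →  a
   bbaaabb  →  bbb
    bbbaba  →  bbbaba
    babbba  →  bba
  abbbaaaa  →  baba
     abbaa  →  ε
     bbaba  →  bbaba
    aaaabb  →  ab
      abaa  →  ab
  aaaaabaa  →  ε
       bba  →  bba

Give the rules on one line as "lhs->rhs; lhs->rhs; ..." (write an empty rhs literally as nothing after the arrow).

aa->; aaa->ab; abb->

  | abaaba => abba => a
  | bbaaabb => bbabbb => bbb
  | bbbaba
  | babbba => bba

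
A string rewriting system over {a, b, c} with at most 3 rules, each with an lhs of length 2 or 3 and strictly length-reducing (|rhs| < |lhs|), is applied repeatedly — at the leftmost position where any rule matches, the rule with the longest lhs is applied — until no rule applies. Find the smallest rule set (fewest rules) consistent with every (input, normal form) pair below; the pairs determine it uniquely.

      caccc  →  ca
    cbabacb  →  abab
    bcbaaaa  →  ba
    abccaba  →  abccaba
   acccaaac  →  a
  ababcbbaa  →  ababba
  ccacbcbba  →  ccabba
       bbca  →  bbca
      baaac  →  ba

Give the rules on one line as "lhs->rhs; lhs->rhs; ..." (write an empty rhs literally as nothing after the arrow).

  | caccc => cacc => cac => ca
  | cbabacb => abacb => abab
  | bcbaaaa => baaaa => baaa => baa => ba
  | abccaba

aa->a; ac->a; cb->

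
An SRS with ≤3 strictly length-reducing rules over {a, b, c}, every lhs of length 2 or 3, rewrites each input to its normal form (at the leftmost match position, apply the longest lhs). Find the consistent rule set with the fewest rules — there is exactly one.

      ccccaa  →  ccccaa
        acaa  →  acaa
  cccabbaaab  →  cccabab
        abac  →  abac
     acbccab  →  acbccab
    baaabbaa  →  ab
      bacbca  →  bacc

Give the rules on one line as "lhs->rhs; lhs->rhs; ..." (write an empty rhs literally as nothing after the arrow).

baa->; bca->c

  | ccccaa
  | acaa
  | cccabbaaab => cccabab
  | abac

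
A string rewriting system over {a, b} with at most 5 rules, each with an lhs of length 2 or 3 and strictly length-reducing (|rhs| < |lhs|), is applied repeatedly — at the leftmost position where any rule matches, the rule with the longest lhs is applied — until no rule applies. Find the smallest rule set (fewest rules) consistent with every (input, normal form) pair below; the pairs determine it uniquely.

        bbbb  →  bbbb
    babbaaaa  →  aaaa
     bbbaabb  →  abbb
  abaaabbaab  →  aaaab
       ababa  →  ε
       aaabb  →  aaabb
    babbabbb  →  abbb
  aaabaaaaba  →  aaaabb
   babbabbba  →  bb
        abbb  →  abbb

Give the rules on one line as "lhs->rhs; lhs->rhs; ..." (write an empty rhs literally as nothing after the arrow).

aba->bb; ba->; baa->ab; bba->a

  | bbbb
  | babbaaaa => bbaaaa => aaaa
  | bbbaabb => baabb => abbb
  | abaaabbaab => bbaabbaab => aabbaab => aaaab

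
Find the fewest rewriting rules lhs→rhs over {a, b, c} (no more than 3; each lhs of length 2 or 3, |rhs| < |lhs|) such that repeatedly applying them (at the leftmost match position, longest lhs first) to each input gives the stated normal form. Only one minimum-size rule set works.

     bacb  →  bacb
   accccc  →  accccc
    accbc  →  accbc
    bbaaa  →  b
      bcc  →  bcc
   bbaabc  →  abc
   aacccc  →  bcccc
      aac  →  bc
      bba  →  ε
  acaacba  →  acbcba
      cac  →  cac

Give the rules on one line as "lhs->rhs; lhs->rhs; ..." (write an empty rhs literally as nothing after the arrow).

  | bacb
  | accccc
  | accbc
  | bbaaa => aa => b

aa->b; bba->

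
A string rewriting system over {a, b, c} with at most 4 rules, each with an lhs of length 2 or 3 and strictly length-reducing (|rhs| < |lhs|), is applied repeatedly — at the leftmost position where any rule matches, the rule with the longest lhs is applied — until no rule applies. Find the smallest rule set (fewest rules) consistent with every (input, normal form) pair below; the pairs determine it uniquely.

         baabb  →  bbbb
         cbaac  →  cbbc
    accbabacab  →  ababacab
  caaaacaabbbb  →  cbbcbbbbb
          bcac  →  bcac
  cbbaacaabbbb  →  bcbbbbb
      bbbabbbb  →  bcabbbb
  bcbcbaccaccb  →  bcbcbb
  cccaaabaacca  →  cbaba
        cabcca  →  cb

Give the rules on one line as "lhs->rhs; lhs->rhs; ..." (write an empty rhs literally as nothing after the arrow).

  | baabb => bbbb
  | cbaac => cbbc
  | accbabacab => ababacab
  | caaaacaabbbb => cbaacaabbbb => cbbcaabbbb => cbbcbbbbb

aa->b; bba->ca; bcc->; cc->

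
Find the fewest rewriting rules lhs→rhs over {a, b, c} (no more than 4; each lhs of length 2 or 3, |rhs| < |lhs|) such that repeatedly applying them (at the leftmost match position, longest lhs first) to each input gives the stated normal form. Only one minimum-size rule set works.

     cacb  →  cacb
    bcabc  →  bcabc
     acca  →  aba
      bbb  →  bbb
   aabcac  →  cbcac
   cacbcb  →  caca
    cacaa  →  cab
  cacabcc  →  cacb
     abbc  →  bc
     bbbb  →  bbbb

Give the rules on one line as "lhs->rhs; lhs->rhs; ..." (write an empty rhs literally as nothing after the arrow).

aa->c; abb->b; bcb->a; cc->b

  | cacb
  | bcabc
  | acca => aba
  | bbb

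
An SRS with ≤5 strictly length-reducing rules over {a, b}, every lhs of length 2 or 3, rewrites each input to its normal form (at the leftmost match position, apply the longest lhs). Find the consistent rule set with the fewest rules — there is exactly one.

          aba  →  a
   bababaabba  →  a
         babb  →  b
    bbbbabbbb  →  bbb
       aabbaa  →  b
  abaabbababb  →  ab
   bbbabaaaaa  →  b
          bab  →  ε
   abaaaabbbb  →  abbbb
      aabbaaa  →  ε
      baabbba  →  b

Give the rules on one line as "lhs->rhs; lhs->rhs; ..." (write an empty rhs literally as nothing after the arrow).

  | aba => a
  | bababaabba => abaabba => aabba => bbba => baa => a
  | babb => b
  | bbbbabbbb => bbaabbbb => aaabbbb => babbbb => bbb

aa->b; ba->; bab->; bba->aa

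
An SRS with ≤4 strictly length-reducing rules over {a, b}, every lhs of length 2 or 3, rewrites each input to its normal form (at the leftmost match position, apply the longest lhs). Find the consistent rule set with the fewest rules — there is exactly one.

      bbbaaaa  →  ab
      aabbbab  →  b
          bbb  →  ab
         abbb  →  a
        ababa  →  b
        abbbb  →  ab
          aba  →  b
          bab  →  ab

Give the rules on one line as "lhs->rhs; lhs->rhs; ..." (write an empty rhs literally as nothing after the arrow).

  | bbbaaaa => abaaaa => aaaaa => abaa => aaa => ab
  | aabbbab => bbbbab => abbab => aaab => abb => aa => b
  | bbb => ab
  | abbb => aab => bb => a

aa->b; aaa->ab; ba->a; bb->a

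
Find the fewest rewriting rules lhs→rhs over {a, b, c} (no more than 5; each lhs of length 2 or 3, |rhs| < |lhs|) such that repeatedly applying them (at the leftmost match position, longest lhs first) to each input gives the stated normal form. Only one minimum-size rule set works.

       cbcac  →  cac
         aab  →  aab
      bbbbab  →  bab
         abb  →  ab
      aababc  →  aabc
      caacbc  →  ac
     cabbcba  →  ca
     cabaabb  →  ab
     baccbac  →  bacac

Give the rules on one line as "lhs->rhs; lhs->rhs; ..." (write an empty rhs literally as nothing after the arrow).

  | cbcac => cac
  | aab
  | bbbbab => bbbab => bbab => bab
  | abb => ab

aba->a; bb->b; caa->a; cb->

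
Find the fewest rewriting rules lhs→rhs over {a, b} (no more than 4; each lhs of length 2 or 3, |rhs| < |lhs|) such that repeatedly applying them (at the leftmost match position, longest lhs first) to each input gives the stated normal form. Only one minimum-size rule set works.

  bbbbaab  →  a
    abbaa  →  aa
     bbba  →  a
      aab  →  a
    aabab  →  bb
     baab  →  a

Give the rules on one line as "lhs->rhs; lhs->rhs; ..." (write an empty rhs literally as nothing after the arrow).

ab->; aba->bb; ba->a

  | bbbbaab => bbbaab => bbaab => baab => aab => a
  | abbaa => baa => aa
  | bbba => bba => ba => a
  | aab => a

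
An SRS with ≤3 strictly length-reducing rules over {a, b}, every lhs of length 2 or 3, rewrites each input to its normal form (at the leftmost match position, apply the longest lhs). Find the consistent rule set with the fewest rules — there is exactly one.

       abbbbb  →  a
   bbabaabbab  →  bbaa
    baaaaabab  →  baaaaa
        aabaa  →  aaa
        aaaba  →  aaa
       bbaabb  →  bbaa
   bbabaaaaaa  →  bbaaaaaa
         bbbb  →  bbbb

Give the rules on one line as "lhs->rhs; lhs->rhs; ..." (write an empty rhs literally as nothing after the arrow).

  | abbbbb => abbbb => abbb => abb => ab => a
  | bbabaabbab => bbaabbab => bbaabab => bbaab => bbaa
  | baaaaabab => baaaaab => baaaaa
  | aabaa => aaa

ab->a; aba->a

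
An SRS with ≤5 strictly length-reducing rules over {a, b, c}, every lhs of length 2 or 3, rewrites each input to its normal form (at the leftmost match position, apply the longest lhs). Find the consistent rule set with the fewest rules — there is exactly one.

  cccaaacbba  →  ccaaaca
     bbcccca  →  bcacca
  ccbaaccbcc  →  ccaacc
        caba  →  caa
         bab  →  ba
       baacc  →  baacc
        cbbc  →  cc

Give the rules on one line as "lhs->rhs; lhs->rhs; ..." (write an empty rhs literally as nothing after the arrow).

ab->a; bcc->ca; cb->c; ccc->cc

  | cccaaacbba => ccaaacbba => ccaaacba => ccaaaca
  | bbcccca => bcacca
  | ccbaaccbcc => ccaaccbcc => ccaacccc => ccaaccc => ccaacc
  | caba => caa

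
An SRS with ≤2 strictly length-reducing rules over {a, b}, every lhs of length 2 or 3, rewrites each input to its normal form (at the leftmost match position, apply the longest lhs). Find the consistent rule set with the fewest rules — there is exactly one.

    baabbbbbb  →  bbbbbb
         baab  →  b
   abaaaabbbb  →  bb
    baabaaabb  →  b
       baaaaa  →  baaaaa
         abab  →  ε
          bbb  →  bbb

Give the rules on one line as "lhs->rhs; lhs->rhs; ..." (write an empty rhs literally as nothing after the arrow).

  | baabbbbbb => bbbbbb
  | baab => b
  | abaaaabbbb => aaaabbbb => aabbb => bb
  | baabaaabb => baaabb => bab => b

aab->; ab->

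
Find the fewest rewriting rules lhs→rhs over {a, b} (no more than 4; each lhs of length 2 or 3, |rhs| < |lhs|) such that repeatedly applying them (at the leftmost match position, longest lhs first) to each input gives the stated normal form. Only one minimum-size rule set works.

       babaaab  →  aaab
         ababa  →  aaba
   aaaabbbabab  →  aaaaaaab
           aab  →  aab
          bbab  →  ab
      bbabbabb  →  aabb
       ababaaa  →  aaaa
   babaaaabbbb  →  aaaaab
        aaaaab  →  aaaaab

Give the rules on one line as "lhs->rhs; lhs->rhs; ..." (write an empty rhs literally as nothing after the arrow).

baa->a; bab->ab; bbb->a

  | babaaab => abaaab => aaab
  | ababa => aaba
  | aaaabbbabab => aaaaaabab => aaaaaaab
  | aab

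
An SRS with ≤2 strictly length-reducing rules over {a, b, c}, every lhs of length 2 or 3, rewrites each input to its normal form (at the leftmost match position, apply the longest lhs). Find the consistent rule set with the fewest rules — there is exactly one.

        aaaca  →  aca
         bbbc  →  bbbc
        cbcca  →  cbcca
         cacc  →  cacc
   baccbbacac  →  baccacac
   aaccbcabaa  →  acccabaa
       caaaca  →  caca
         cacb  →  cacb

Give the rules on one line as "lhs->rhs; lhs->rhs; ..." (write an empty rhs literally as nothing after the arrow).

  | aaaca => aaca => aca
  | bbbc
  | cbcca
  | cacc

aac->ac; ccb->cc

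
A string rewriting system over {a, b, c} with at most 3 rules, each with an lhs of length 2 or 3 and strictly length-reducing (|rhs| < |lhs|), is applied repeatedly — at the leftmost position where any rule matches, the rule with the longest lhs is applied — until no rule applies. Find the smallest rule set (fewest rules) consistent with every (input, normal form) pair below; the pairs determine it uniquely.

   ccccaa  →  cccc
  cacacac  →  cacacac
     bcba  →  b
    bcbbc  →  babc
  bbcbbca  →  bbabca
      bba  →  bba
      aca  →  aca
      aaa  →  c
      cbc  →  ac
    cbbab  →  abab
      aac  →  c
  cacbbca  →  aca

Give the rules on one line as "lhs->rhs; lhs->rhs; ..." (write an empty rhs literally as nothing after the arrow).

  | ccccaa => cccc
  | cacacac
  | bcba => baa => b
  | bcbbc => babc

aa->; aaa->c; cb->a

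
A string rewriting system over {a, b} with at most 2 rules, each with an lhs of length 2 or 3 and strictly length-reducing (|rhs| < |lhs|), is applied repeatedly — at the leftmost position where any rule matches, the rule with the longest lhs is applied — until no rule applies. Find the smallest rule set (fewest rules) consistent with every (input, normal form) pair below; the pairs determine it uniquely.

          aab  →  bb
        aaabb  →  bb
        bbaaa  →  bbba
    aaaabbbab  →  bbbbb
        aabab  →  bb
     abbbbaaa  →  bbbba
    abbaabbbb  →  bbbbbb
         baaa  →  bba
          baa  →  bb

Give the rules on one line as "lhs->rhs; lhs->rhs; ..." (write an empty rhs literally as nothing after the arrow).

  | aab => bb
  | aaabb => babb => bb
  | bbaaa => bbba
  | aaaabbbab => baabbbab => bbbbbab => bbbbb

aa->b; ab->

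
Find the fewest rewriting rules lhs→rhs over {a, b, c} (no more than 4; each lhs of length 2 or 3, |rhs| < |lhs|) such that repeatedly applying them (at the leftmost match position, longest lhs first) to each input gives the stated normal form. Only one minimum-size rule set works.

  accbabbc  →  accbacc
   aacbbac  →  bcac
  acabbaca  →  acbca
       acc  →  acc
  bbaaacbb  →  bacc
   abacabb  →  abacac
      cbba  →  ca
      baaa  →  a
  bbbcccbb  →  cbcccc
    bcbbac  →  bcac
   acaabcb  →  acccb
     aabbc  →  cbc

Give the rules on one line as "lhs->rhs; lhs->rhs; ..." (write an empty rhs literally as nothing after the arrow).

aa->b; bb->c; bba->a

  | accbabbc => accbacc
  | aacbbac => bcbbac => bcac
  | acabbaca => acaaca => acbca
  | acc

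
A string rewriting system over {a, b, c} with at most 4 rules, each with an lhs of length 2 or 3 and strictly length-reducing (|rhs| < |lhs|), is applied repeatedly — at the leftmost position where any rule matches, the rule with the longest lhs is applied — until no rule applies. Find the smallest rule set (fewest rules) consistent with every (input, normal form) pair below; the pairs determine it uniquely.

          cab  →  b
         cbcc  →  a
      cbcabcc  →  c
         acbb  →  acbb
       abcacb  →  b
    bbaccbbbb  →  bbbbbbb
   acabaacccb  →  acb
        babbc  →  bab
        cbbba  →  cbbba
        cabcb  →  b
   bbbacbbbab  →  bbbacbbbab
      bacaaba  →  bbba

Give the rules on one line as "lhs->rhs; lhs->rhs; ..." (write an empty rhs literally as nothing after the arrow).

  | cab => b
  | cbcc => cc => a
  | cbcabcc => cabcc => bcc => c
  | acbb

aa->b; bc->; ca->; cc->a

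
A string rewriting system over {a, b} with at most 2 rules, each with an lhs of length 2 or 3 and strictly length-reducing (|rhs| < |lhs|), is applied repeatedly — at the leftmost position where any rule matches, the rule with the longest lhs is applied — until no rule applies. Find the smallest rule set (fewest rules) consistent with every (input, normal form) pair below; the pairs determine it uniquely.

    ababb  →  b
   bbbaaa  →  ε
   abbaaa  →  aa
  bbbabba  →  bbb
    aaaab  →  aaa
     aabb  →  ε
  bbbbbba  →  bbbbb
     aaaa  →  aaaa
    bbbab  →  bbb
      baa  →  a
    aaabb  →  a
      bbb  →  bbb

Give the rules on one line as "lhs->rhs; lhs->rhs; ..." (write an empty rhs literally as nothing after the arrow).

ab->; ba->

  | ababb => abb => b
  | bbbaaa => bbaa => ba => ε
  | abbaaa => baaa => aa
  | bbbabba => bbbba => bbb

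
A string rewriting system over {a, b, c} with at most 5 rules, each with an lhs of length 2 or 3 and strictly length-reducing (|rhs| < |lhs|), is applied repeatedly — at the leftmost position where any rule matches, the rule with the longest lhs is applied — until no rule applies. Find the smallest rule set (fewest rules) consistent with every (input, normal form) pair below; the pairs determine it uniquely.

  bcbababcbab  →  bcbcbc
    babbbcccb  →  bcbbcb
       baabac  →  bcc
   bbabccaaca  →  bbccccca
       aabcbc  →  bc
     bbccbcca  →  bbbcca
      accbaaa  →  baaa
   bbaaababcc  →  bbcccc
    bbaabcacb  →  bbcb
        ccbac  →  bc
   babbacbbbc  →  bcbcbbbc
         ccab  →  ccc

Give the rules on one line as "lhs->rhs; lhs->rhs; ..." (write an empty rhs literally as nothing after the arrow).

ab->c; ac->c; caa->cc; ccb->b

  | bcbababcbab => bcbcabcbab => bcbcccbab => bcbcbab => bcbcbc
  | babbbcccb => bcbbcccb => bcbbcb
  | baabac => bacac => bcac => bcc
  | bbabccaaca => bbcccaaca => bbccccca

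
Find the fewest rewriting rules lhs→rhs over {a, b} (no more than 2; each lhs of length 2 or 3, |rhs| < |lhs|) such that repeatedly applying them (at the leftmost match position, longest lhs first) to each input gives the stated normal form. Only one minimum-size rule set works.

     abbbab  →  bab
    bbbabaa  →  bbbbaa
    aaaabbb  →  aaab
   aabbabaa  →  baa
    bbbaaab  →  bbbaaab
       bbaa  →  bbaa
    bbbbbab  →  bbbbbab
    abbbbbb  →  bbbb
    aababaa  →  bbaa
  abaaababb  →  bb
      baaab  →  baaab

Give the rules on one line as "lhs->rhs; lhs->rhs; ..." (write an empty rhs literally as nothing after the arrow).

  | abbbab => bab
  | bbbabaa => bbbbaa
  | aaaabbb => aaab
  | aabbabaa => aabaa => abaa => baa

aba->ba; abb->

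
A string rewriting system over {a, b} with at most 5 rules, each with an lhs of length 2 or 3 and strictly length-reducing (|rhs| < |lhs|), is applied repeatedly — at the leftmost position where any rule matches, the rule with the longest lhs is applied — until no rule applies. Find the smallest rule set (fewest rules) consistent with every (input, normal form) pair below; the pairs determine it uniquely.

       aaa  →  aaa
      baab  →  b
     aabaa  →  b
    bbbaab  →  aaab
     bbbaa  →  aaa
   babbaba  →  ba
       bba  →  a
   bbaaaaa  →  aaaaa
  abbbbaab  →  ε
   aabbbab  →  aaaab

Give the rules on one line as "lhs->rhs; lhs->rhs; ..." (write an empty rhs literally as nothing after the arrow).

aba->b; baa->; bb->; bbb->a

  | aaa
  | baab => b
  | aabaa => aba => b
  | bbbaab => aaab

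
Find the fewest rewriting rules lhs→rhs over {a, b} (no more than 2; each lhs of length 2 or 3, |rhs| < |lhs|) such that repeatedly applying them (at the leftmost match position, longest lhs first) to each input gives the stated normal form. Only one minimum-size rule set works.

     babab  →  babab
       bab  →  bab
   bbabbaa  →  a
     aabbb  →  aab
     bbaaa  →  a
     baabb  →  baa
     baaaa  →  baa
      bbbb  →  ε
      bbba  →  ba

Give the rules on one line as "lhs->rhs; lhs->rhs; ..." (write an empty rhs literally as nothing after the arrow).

aaa->a; bb->

  | babab
  | bab
  | bbabbaa => abbaa => aaa => a
  | aabbb => aab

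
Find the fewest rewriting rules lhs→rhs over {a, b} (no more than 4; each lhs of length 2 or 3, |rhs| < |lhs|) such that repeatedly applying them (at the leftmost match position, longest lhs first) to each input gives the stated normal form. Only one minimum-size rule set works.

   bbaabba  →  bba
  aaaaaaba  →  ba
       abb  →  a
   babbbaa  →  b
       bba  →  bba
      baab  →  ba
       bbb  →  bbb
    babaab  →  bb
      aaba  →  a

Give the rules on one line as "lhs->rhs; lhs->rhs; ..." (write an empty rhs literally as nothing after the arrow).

  | bbaabba => bbabba => bbaba => bbaa => bba
  | aaaaaaba => aaaba => ba
  | abb => ab => a
  | babbbaa => babbaa => babaa => baaa => b

aa->a; aaa->; ab->a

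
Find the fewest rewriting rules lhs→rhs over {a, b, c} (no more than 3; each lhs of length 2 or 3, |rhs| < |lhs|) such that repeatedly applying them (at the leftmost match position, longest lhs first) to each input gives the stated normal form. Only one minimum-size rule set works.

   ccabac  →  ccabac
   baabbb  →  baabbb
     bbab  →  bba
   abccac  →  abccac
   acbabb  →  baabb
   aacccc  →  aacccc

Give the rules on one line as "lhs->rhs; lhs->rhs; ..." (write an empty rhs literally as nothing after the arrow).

acb->ba; bab->ba

  | ccabac
  | baabbb
  | bbab => bba
  | abccac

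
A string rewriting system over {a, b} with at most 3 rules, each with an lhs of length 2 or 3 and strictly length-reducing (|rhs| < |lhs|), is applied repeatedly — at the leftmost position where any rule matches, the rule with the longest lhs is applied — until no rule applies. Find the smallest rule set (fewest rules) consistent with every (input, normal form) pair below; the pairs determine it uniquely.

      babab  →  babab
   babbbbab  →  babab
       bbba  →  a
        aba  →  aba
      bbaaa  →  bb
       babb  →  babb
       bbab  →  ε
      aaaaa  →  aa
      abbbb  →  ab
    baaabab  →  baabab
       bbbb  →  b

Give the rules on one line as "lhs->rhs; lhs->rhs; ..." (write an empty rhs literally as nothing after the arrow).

aaa->aa; bba->bb; bbb->

  | babab
  | babbbbab => babab
  | bbba => a
  | aba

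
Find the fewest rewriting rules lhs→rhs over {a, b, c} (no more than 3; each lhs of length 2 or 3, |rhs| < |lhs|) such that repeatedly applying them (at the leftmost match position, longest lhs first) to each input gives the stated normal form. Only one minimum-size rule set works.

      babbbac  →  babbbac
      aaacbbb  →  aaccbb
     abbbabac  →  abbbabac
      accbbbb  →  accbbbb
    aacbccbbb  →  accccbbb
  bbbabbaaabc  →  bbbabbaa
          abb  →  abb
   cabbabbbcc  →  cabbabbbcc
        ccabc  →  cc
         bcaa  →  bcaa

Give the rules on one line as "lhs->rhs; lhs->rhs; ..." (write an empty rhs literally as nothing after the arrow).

abc->; acb->cc

  | babbbac
  | aaacbbb => aaccbb
  | abbbabac
  | accbbbb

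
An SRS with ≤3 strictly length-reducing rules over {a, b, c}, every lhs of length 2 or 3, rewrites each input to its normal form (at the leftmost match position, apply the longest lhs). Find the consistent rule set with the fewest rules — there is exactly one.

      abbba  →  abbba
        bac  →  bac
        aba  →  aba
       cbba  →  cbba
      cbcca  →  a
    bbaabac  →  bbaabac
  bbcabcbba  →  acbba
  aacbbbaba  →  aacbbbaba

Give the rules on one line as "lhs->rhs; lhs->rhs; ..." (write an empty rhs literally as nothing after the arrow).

bc->c; ca->a

  | abbba
  | bac
  | aba
  | cbba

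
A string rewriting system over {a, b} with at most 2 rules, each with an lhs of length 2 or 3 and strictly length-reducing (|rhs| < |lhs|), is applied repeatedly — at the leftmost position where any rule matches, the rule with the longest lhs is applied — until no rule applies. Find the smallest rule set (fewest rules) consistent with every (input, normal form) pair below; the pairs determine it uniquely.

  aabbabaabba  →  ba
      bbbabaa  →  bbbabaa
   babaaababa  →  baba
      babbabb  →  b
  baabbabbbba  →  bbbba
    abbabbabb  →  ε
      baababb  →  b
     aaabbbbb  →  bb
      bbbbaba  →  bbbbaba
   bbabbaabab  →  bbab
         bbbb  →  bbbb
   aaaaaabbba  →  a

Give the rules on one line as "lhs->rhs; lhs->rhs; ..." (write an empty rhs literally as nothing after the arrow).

aab->; abb->

  | aabbabaabba => babaabba => babba => ba
  | bbbabaa
  | babaaababa => babaaba => baba
  | babbabb => babb => b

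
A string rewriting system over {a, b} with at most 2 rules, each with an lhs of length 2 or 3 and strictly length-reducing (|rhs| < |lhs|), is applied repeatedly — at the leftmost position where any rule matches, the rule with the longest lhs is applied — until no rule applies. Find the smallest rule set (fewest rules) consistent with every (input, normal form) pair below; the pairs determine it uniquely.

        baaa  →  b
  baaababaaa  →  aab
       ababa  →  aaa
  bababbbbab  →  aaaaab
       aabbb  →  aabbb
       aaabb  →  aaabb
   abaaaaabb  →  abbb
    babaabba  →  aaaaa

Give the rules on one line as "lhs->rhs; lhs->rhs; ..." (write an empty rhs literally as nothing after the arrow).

ba->b; bba->aa

  | baaa => baa => ba => b
  | baaababaaa => baababaaa => bababaaa => bbabaaa => aabaaa => aabaa => aaba => aab
  | ababa => abba => aaa
  | bababbbbab => bbabbbbab => aabbbbab => aabbaab => aaaaab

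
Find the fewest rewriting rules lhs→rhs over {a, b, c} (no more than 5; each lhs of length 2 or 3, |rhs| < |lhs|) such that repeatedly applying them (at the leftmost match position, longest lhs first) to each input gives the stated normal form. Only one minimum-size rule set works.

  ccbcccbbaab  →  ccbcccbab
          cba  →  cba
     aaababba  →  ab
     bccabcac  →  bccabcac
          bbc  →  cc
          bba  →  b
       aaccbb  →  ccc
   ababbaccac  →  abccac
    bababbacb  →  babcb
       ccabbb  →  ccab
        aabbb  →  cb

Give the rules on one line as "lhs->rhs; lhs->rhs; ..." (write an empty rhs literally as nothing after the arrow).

aa->; abb->a; bb->c; bba->b

  | ccbcccbbaab => ccbcccbab
  | cba
  | aaababba => ababba => abaa => ab
  | bccabcac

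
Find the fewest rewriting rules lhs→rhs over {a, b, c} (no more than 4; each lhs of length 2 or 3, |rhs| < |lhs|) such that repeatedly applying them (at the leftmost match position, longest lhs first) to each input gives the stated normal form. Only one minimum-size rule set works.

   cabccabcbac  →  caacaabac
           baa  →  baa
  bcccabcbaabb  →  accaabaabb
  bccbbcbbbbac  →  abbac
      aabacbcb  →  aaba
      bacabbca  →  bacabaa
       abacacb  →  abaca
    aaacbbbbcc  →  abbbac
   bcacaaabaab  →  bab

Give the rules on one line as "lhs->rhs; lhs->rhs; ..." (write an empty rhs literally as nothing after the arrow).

  | cabccabcbac => caacabcbac => caacaabac
  | baa
  | bcccabcbaabb => accabcbaabb => accaabaabb
  | bccbbcbbbbac => acbbcbbbbac => acbbbbac => abbac

aaa->b; bc->a; cb->; cbb->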